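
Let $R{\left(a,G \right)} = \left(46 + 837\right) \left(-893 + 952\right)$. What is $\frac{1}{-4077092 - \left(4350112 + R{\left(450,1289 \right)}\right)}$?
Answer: $- \frac{1}{8479301} \approx -1.1793 \cdot 10^{-7}$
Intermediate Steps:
$R{\left(a,G \right)} = 52097$ ($R{\left(a,G \right)} = 883 \cdot 59 = 52097$)
$\frac{1}{-4077092 - \left(4350112 + R{\left(450,1289 \right)}\right)} = \frac{1}{-4077092 - 4402209} = \frac{1}{-8479301} = - \frac{1}{8479301}$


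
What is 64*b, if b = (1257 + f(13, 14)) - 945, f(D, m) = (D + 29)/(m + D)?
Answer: 180608/9 ≈ 20068.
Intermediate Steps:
f(D, m) = (29 + D)/(D + m)
b = 2822/9 (b = (1257 + (29 + 13)/(13 + 14)) - 945 = (1257 + 42/27) - 945 = (1257 + (1/27)*42) - 945 = (1257 + 14/9) - 945 = 11327/9 - 945 = 2822/9 ≈ 313.56)
64*b = 64*(2822/9) = 180608/9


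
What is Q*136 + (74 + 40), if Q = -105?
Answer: -14166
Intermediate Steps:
Q*136 + (74 + 40) = -105*136 + (74 + 40) = -14280 + 114 = -14166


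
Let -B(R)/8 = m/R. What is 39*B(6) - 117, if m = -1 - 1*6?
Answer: 247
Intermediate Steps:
m = -7 (m = -1 - 6 = -7)
B(R) = 56/R (B(R) = -(-56)/R = 56/R)
39*B(6) - 117 = 39*(56/6) - 117 = 39*(56*(⅙)) - 117 = 39*(28/3) - 117 = 364 - 117 = 247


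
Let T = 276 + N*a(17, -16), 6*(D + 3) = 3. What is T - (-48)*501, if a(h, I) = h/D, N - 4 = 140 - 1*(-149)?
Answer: 111658/5 ≈ 22332.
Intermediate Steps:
D = -5/2 (D = -3 + (1/6)*3 = -3 + 1/2 = -5/2 ≈ -2.5000)
N = 293 (N = 4 + (140 - 1*(-149)) = 4 + (140 + 149) = 4 + 289 = 293)
a(h, I) = -2*h/5 (a(h, I) = h/(-5/2) = h*(-2/5) = -2*h/5)
T = -8582/5 (T = 276 + 293*(-2/5*17) = 276 + 293*(-34/5) = 276 - 9962/5 = -8582/5 ≈ -1716.4)
T - (-48)*501 = -8582/5 - (-48)*501 = -8582/5 - 1*(-24048) = -8582/5 + 24048 = 111658/5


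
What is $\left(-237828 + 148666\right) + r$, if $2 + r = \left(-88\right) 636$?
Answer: $-145132$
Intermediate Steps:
$r = -55970$ ($r = -2 - 55968 = -55970$)
$\left(-237828 + 148666\right) + r = \left(-237828 + 148666\right) - 55970 = -89162 - 55970 = -145132$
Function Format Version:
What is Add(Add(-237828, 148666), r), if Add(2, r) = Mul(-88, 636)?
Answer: -145132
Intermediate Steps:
r = -55970 (r = Add(-2, Mul(-88, 636)) = Add(-2, -55968) = -55970)
Add(Add(-237828, 148666), r) = Add(Add(-237828, 148666), -55970) = Add(-89162, -55970) = -145132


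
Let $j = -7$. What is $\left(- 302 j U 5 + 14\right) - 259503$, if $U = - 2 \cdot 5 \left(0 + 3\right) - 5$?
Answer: $-629439$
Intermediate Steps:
$U = -35$ ($U = - 2 \cdot 5 \cdot 3 - 5 = \left(-2\right) 15 - 5 = -30 - 5 = -35$)
$\left(- 302 j U 5 + 14\right) - 259503 = \left(- 302 \left(-7\right) \left(-35\right) 5 + 14\right) - 259503 = \left(- 302 \cdot 245 \cdot 5 + 14\right) - 259503 = \left(\left(-302\right) 1225 + 14\right) - 259503 = \left(-369950 + 14\right) - 259503 = -369936 - 259503 = -629439$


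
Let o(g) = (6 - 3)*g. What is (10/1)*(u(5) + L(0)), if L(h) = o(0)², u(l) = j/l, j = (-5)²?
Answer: 50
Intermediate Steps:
o(g) = 3*g
j = 25
u(l) = 25/l
L(h) = 0 (L(h) = (3*0)² = 0² = 0)
(10/1)*(u(5) + L(0)) = (10/1)*(25/5 + 0) = (10*1)*(25*(⅕) + 0) = 10*(5 + 0) = 10*5 = 50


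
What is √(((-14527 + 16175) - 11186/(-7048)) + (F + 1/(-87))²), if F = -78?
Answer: √181774093044541/153294 ≈ 87.951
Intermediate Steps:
√(((-14527 + 16175) - 11186/(-7048)) + (F + 1/(-87))²) = √(((-14527 + 16175) - 11186/(-7048)) + (-78 + 1/(-87))²) = √((1648 - 11186*(-1/7048)) + (-78 - 1/87)²) = √((1648 + 5593/3524) + (-6787/87)²) = √(5813145/3524 + 46063369/7569) = √(206327006861/26673156) = √181774093044541/153294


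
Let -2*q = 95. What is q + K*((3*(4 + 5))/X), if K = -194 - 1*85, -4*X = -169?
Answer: -76319/338 ≈ -225.80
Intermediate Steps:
q = -95/2 (q = -½*95 = -95/2 ≈ -47.500)
X = 169/4 (X = -¼*(-169) = 169/4 ≈ 42.250)
K = -279 (K = -194 - 85 = -279)
q + K*((3*(4 + 5))/X) = -95/2 - 279*3*(4 + 5)/169/4 = -95/2 - 279*3*9*4/169 = -95/2 - 7533*4/169 = -95/2 - 279*108/169 = -95/2 - 30132/169 = -76319/338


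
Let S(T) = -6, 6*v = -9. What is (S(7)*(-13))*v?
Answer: -117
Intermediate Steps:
v = -3/2 (v = (⅙)*(-9) = -3/2 ≈ -1.5000)
(S(7)*(-13))*v = -6*(-13)*(-3/2) = 78*(-3/2) = -117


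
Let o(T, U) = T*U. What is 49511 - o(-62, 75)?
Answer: 54161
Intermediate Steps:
49511 - o(-62, 75) = 49511 - (-62)*75 = 49511 - 1*(-4650) = 49511 + 4650 = 54161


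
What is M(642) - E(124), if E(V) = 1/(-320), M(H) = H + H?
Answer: 410881/320 ≈ 1284.0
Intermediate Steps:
M(H) = 2*H
E(V) = -1/320
M(642) - E(124) = 2*642 - 1*(-1/320) = 1284 + 1/320 = 410881/320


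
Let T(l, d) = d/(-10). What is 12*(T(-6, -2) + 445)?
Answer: 26712/5 ≈ 5342.4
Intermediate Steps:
T(l, d) = -d/10 (T(l, d) = d*(-⅒) = -d/10)
12*(T(-6, -2) + 445) = 12*(-⅒*(-2) + 445) = 12*(⅕ + 445) = 12*(2226/5) = 26712/5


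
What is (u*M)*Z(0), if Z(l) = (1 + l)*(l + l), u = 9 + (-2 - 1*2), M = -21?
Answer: 0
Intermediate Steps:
u = 5 (u = 9 + (-2 - 2) = 9 - 4 = 5)
Z(l) = 2*l*(1 + l) (Z(l) = (1 + l)*(2*l) = 2*l*(1 + l))
(u*M)*Z(0) = (5*(-21))*(2*0*(1 + 0)) = -210*0 = -105*0 = 0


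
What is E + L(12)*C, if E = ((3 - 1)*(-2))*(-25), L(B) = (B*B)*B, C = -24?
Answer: -41372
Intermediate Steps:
L(B) = B**3 (L(B) = B**2*B = B**3)
E = 100 (E = (2*(-2))*(-25) = -4*(-25) = 100)
E + L(12)*C = 100 + 12**3*(-24) = 100 + 1728*(-24) = 100 - 41472 = -41372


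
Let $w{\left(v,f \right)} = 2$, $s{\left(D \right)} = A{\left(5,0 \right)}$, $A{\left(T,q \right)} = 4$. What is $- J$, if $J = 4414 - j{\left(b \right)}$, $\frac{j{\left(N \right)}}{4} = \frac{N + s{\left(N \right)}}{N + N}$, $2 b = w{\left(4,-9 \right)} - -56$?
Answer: $- \frac{127940}{29} \approx -4411.7$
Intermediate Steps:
$s{\left(D \right)} = 4$
$b = 29$ ($b = \frac{2 - -56}{2} = \frac{2 + 56}{2} = \frac{1}{2} \cdot 58 = 29$)
$j{\left(N \right)} = \frac{2 \left(4 + N\right)}{N}$ ($j{\left(N \right)} = 4 \frac{N + 4}{N + N} = 4 \frac{4 + N}{2 N} = \frac{2 \left(4 + N\right)}{N}$)
$J = \frac{127940}{29}$ ($J = 4414 - \left(2 + \frac{8}{29}\right) = 4414 - \frac{66}{29} = \frac{127940}{29} \approx 4411.7$)
$- J = \left(-1\right) \frac{127940}{29} = - \frac{127940}{29}$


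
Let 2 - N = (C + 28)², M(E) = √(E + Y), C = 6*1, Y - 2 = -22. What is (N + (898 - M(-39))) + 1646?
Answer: 1390 - I*√59 ≈ 1390.0 - 7.6811*I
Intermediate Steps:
Y = -20 (Y = 2 - 22 = -20)
C = 6
M(E) = √(-20 + E) (M(E) = √(E - 20) = √(-20 + E))
N = -1154 (N = 2 - (6 + 28)² = 2 - 1*34² = 2 - 1*1156 = 2 - 1156 = -1154)
(N + (898 - M(-39))) + 1646 = (-1154 + (898 - √(-20 - 39))) + 1646 = (-1154 + (898 - √(-59))) + 1646 = (-1154 + (898 - I*√59)) + 1646 = (-256 - I*√59) + 1646 = 1390 - I*√59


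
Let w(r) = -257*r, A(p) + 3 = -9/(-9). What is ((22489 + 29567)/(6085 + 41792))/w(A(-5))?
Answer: 8676/4101463 ≈ 0.0021153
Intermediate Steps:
A(p) = -2 (A(p) = -3 - 9/(-9) = -3 - 9*(-⅑) = -3 + 1 = -2)
((22489 + 29567)/(6085 + 41792))/w(A(-5)) = ((22489 + 29567)/(6085 + 41792))/((-257*(-2))) = (52056/47877)/514 = (52056*(1/47877))*(1/514) = (17352/15959)*(1/514) = 8676/4101463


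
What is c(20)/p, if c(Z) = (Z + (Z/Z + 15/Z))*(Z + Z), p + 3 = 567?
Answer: 145/94 ≈ 1.5426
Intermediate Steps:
p = 564 (p = -3 + 567 = 564)
c(Z) = 2*Z*(1 + Z + 15/Z) (c(Z) = (Z + (1 + 15/Z))*(2*Z) = (1 + Z + 15/Z)*(2*Z) = 2*Z*(1 + Z + 15/Z))
c(20)/p = (30 + 2*20 + 2*20²)/564 = (30 + 40 + 2*400)*(1/564) = (30 + 40 + 800)*(1/564) = 870*(1/564) = 145/94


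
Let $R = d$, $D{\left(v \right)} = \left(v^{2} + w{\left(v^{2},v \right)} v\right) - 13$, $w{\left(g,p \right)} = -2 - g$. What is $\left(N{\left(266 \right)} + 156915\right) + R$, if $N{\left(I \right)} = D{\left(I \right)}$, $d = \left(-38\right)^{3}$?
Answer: $-18648842$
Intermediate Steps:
$D{\left(v \right)} = -13 + v^{2} + v \left(-2 - v^{2}\right)$ ($D{\left(v \right)} = \left(v^{2} + \left(-2 - v^{2}\right) v\right) - 13 = \left(v^{2} + v \left(-2 - v^{2}\right)\right) - 13 = -13 + v^{2} + v \left(-2 - v^{2}\right)$)
$d = -54872$
$R = -54872$
$N{\left(I \right)} = -13 + I^{2} - I \left(2 + I^{2}\right)$
$\left(N{\left(266 \right)} + 156915\right) + R = \left(\left(-13 + 266^{2} - 266 \left(2 + 266^{2}\right)\right) + 156915\right) - 54872 = \left(\left(-13 + 70756 - 266 \left(2 + 70756\right)\right) + 156915\right) - 54872 = \left(\left(-13 + 70756 - 266 \cdot 70758\right) + 156915\right) - 54872 = \left(\left(-13 + 70756 - 18821628\right) + 156915\right) - 54872 = \left(-18750885 + 156915\right) - 54872 = -18593970 - 54872 = -18648842$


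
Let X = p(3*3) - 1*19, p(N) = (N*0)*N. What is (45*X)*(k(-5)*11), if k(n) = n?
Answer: 47025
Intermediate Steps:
p(N) = 0 (p(N) = 0*N = 0)
X = -19 (X = 0 - 1*19 = 0 - 19 = -19)
(45*X)*(k(-5)*11) = (45*(-19))*(-5*11) = -855*(-55) = 47025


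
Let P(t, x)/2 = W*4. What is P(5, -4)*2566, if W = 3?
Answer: 61584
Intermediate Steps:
P(t, x) = 24 (P(t, x) = 2*(3*4) = 2*12 = 24)
P(5, -4)*2566 = 24*2566 = 61584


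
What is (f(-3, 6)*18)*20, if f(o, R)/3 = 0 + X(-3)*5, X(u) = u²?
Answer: 48600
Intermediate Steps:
f(o, R) = 135 (f(o, R) = 3*(0 + (-3)²*5) = 3*(0 + 9*5) = 3*(0 + 45) = 3*45 = 135)
(f(-3, 6)*18)*20 = (135*18)*20 = 2430*20 = 48600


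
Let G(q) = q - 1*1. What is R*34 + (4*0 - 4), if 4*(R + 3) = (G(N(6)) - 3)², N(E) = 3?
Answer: -195/2 ≈ -97.500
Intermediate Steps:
G(q) = -1 + q (G(q) = q - 1 = -1 + q)
R = -11/4 (R = -3 + ((-1 + 3) - 3)²/4 = -3 + (2 - 3)²/4 = -3 + (¼)*(-1)² = -3 + (¼)*1 = -3 + ¼ = -11/4 ≈ -2.7500)
R*34 + (4*0 - 4) = -11/4*34 + (4*0 - 4) = -187/2 + (0 - 4) = -187/2 - 4 = -195/2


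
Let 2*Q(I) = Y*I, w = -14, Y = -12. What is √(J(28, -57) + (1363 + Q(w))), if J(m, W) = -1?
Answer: √1446 ≈ 38.026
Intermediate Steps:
Q(I) = -6*I (Q(I) = (-12*I)/2 = -6*I)
√(J(28, -57) + (1363 + Q(w))) = √(-1 + (1363 - 6*(-14))) = √(-1 + (1363 + 84)) = √(-1 + 1447) = √1446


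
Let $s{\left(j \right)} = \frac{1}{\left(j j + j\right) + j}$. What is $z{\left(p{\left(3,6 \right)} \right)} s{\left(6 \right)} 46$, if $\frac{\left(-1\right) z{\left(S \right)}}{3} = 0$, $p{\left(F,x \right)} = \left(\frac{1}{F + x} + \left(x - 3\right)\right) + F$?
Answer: $0$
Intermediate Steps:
$p{\left(F,x \right)} = -3 + F + x + \frac{1}{F + x}$ ($p{\left(F,x \right)} = \left(\frac{1}{F + x} + \left(-3 + x\right)\right) + F = \left(-3 + x + \frac{1}{F + x}\right) + F = -3 + F + x + \frac{1}{F + x}$)
$z{\left(S \right)} = 0$ ($z{\left(S \right)} = \left(-3\right) 0 = 0$)
$s{\left(j \right)} = \frac{1}{j^{2} + 2 j}$ ($s{\left(j \right)} = \frac{1}{\left(j^{2} + j\right) + j} = \frac{1}{\left(j + j^{2}\right) + j} = \frac{1}{j^{2} + 2 j}$)
$z{\left(p{\left(3,6 \right)} \right)} s{\left(6 \right)} 46 = 0 \frac{1}{6 \left(2 + 6\right)} 46 = 0 \frac{1}{6 \cdot 8} \cdot 46 = 0 \cdot \frac{1}{6} \cdot \frac{1}{8} \cdot 46 = 0 \cdot \frac{1}{48} \cdot 46 = 0 \cdot 46 = 0$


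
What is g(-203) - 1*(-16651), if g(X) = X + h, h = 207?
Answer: 16655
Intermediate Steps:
g(X) = 207 + X (g(X) = X + 207 = 207 + X)
g(-203) - 1*(-16651) = (207 - 203) - 1*(-16651) = 4 + 16651 = 16655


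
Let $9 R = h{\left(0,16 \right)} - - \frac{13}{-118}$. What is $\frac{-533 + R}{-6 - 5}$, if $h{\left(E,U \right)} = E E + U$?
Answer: $\frac{188057}{3894} \approx 48.294$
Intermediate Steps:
$h{\left(E,U \right)} = U + E^{2}$ ($h{\left(E,U \right)} = E^{2} + U = U + E^{2}$)
$R = \frac{625}{354}$ ($R = \frac{\left(16 + 0^{2}\right) - - \frac{13}{-118}}{9} = \frac{\left(16 + 0\right) - \left(-13\right) \left(- \frac{1}{118}\right)}{9} = \frac{16 - \frac{13}{118}}{9} = \frac{1}{9} \cdot \frac{1875}{118} = \frac{625}{354} \approx 1.7655$)
$\frac{-533 + R}{-6 - 5} = \frac{-533 + \frac{625}{354}}{-6 - 5} = - \frac{188057}{354 \left(-11\right)} = \left(- \frac{188057}{354}\right) \left(- \frac{1}{11}\right) = \frac{188057}{3894}$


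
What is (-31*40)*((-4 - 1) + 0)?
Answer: 6200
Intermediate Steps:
(-31*40)*((-4 - 1) + 0) = -1240*(-5 + 0) = -1240*(-5) = 6200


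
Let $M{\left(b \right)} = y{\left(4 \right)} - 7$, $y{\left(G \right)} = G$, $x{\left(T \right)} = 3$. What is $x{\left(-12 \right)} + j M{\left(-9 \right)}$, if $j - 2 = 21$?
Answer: $-66$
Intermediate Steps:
$j = 23$ ($j = 2 + 21 = 23$)
$M{\left(b \right)} = -3$ ($M{\left(b \right)} = 4 - 7 = -3$)
$x{\left(-12 \right)} + j M{\left(-9 \right)} = 3 + 23 \left(-3\right) = 3 - 69 = -66$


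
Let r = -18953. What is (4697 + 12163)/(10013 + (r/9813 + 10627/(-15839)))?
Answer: 2620517884020/1555897156073 ≈ 1.6842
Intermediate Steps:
(4697 + 12163)/(10013 + (r/9813 + 10627/(-15839))) = (4697 + 12163)/(10013 + (-18953/9813 + 10627/(-15839))) = 16860/(10013 + (-18953*1/9813 + 10627*(-1/15839))) = 16860/(10013 + (-18953/9813 - 10627/15839)) = 16860/(10013 - 404479318/155428107) = 16860/(1555897156073/155428107) = 16860*(155428107/1555897156073) = 2620517884020/1555897156073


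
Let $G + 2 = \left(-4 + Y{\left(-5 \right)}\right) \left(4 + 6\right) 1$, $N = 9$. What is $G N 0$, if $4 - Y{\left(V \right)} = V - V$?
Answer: $0$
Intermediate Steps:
$Y{\left(V \right)} = 4$ ($Y{\left(V \right)} = 4 - \left(V - V\right) = 4 - 0 = 4 + 0 = 4$)
$G = -2$ ($G = -2 + \left(-4 + 4\right) \left(4 + 6\right) 1 = -2 + 0 \cdot 10 \cdot 1 = -2 + 0 \cdot 1 = -2 + 0 = -2$)
$G N 0 = \left(-2\right) 9 \cdot 0 = \left(-18\right) 0 = 0$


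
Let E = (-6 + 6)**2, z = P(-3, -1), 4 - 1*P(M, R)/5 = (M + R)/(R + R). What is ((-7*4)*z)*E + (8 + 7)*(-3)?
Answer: -45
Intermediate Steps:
P(M, R) = 20 - 5*(M + R)/(2*R) (P(M, R) = 20 - 5*(M + R)/(R + R) = 20 - 5*(M + R)/(2*R))
z = 10 (z = (5/2)*(-1*(-3) + 7*(-1))/(-1) = (5/2)*(-1)*(3 - 7) = (5/2)*(-1)*(-4) = 10)
E = 0 (E = 0**2 = 0)
((-7*4)*z)*E + (8 + 7)*(-3) = (-7*4*10)*0 + (8 + 7)*(-3) = -28*10*0 + 15*(-3) = -280*0 - 45 = 0 - 45 = -45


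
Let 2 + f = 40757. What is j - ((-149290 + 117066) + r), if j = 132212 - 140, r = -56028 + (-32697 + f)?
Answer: 212266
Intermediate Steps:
f = 40755 (f = -2 + 40757 = 40755)
r = -47970 (r = -56028 + (-32697 + 40755) = -56028 + 8058 = -47970)
j = 132072
j - ((-149290 + 117066) + r) = 132072 - ((-149290 + 117066) - 47970) = 132072 - (-32224 - 47970) = 132072 - 1*(-80194) = 132072 + 80194 = 212266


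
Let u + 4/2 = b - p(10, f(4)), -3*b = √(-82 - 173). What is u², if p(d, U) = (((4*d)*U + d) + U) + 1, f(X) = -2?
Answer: (207 - I*√255)²/9 ≈ 4732.7 - 734.56*I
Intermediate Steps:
b = -I*√255/3 (b = -√(-82 - 173)/3 = -I*√255/3 ≈ -5.3229*I)
p(d, U) = 1 + U + d + 4*U*d (p(d, U) = ((4*U*d + d) + U) + 1 = ((d + 4*U*d) + U) + 1 = (U + d + 4*U*d) + 1 = 1 + U + d + 4*U*d)
u = 69 - I*√255/3 (u = -2 + (-I*√255/3 - (1 - 2 + 10 + 4*(-2)*10)) = -2 + (-I*√255/3 - (1 - 2 + 10 - 80)) = -2 + (-I*√255/3 - 1*(-71)) = -2 + (-I*√255/3 + 71) = -2 + (71 - I*√255/3) = 69 - I*√255/3 ≈ 69.0 - 5.3229*I)
u² = (69 - I*√255/3)²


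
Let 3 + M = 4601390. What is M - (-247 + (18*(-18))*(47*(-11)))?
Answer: 4434126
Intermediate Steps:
M = 4601387 (M = -3 + 4601390 = 4601387)
M - (-247 + (18*(-18))*(47*(-11))) = 4601387 - (-247 + (18*(-18))*(47*(-11))) = 4601387 - (-247 - 324*(-517)) = 4601387 - (-247 + 167508) = 4601387 - 1*167261 = 4601387 - 167261 = 4434126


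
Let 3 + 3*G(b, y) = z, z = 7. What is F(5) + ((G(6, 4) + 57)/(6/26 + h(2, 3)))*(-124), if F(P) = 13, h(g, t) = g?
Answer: -280969/87 ≈ -3229.5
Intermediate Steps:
G(b, y) = 4/3 (G(b, y) = -1 + (1/3)*7 = -1 + 7/3 = 4/3)
F(5) + ((G(6, 4) + 57)/(6/26 + h(2, 3)))*(-124) = 13 + ((4/3 + 57)/(6/26 + 2))*(-124) = 13 + (175/(3*(6*(1/26) + 2)))*(-124) = 13 + (175/(3*(3/13 + 2)))*(-124) = 13 + (175/(3*(29/13)))*(-124) = 13 + ((175/3)*(13/29))*(-124) = 13 + (2275/87)*(-124) = 13 - 282100/87 = -280969/87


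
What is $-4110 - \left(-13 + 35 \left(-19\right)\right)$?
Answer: $-3432$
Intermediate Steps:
$-4110 - \left(-13 + 35 \left(-19\right)\right) = -4110 - \left(-13 - 665\right) = -4110 - -678 = -4110 + 678 = -3432$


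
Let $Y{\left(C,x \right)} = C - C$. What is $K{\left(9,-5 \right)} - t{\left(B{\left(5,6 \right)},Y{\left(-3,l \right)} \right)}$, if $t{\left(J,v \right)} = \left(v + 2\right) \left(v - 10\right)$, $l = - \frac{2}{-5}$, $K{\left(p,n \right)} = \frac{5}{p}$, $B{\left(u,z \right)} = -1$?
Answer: $\frac{185}{9} \approx 20.556$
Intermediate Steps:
$l = \frac{2}{5}$ ($l = \left(-2\right) \left(- \frac{1}{5}\right) = \frac{2}{5} \approx 0.4$)
$Y{\left(C,x \right)} = 0$
$t{\left(J,v \right)} = \left(-10 + v\right) \left(2 + v\right)$ ($t{\left(J,v \right)} = \left(2 + v\right) \left(-10 + v\right) = \left(-10 + v\right) \left(2 + v\right)$)
$K{\left(9,-5 \right)} - t{\left(B{\left(5,6 \right)},Y{\left(-3,l \right)} \right)} = \frac{5}{9} - \left(-20 + 0^{2} - 0\right) = 5 \cdot \frac{1}{9} - \left(-20 + 0 + 0\right) = \frac{5}{9} - -20 = \frac{5}{9} + 20 = \frac{185}{9}$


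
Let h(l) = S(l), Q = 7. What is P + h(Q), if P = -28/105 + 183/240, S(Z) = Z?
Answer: 1799/240 ≈ 7.4958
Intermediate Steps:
h(l) = l
P = 119/240 (P = -28*1/105 + 183*(1/240) = -4/15 + 61/80 = 119/240 ≈ 0.49583)
P + h(Q) = 119/240 + 7 = 1799/240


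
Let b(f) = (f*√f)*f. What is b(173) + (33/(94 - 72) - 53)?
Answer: -103/2 + 29929*√173 ≈ 3.9360e+5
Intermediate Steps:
b(f) = f^(5/2) (b(f) = f^(3/2)*f = f^(5/2))
b(173) + (33/(94 - 72) - 53) = 173^(5/2) + (33/(94 - 72) - 53) = 29929*√173 + (33/22 - 53) = 29929*√173 + (33*(1/22) - 53) = 29929*√173 + (3/2 - 53) = 29929*√173 - 103/2 = -103/2 + 29929*√173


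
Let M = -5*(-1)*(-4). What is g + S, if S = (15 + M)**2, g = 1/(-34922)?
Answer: 873049/34922 ≈ 25.000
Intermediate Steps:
M = -20 (M = 5*(-4) = -20)
g = -1/34922 ≈ -2.8635e-5
S = 25 (S = (15 - 20)**2 = (-5)**2 = 25)
g + S = -1/34922 + 25 = 873049/34922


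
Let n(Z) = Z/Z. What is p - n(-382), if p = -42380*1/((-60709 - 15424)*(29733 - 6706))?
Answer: -1753072211/1753114591 ≈ -0.99998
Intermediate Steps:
n(Z) = 1
p = 42380/1753114591 (p = -42380/((-76133*23027)) = -42380/(-1753114591) = -42380*(-1/1753114591) = 42380/1753114591 ≈ 2.4174e-5)
p - n(-382) = 42380/1753114591 - 1*1 = 42380/1753114591 - 1 = -1753072211/1753114591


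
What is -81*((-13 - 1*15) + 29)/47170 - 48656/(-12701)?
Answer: 2294074739/599106170 ≈ 3.8292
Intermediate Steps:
-81*((-13 - 1*15) + 29)/47170 - 48656/(-12701) = -81*((-13 - 15) + 29)*(1/47170) - 48656*(-1/12701) = -81*(-28 + 29)*(1/47170) + 48656/12701 = -81*1*(1/47170) + 48656/12701 = -81*1/47170 + 48656/12701 = -81/47170 + 48656/12701 = 2294074739/599106170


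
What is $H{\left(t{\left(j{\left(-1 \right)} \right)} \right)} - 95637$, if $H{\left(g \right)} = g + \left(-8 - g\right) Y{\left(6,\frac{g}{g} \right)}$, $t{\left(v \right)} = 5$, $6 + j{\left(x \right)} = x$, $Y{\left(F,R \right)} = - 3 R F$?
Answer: $-95398$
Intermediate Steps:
$Y{\left(F,R \right)} = - 3 F R$
$j{\left(x \right)} = -6 + x$
$H{\left(g \right)} = 144 + 19 g$ ($H{\left(g \right)} = g + \left(-8 - g\right) \left(\left(-3\right) 6 \frac{g}{g}\right) = g + \left(-8 - g\right) \left(\left(-3\right) 6 \cdot 1\right) = g + \left(-8 - g\right) \left(-18\right) = g + \left(144 + 18 g\right) = 144 + 19 g$)
$H{\left(t{\left(j{\left(-1 \right)} \right)} \right)} - 95637 = \left(144 + 19 \cdot 5\right) - 95637 = \left(144 + 95\right) - 95637 = 239 - 95637 = -95398$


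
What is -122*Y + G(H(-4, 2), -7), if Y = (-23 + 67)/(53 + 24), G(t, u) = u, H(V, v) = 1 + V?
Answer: -537/7 ≈ -76.714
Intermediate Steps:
Y = 4/7 (Y = 44/77 = 44*(1/77) = 4/7 ≈ 0.57143)
-122*Y + G(H(-4, 2), -7) = -122*4/7 - 7 = -488/7 - 7 = -537/7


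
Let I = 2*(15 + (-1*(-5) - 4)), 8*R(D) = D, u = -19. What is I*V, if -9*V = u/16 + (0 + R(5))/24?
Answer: 223/54 ≈ 4.1296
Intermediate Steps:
R(D) = D/8
I = 32 (I = 2*(15 + (5 - 4)) = 2*(15 + 1) = 2*16 = 32)
V = 223/1728 (V = -(-19/16 + (0 + (1/8)*5)/24)/9 = -(-19*1/16 + (0 + 5/8)*(1/24))/9 = -(-19/16 + (5/8)*(1/24))/9 = -(-19/16 + 5/192)/9 = -1/9*(-223/192) = 223/1728 ≈ 0.12905)
I*V = 32*(223/1728) = 223/54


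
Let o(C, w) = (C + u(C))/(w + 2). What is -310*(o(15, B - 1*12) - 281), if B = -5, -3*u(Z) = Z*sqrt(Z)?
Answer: 87420 - 310*sqrt(15)/3 ≈ 87020.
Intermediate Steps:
u(Z) = -Z**(3/2)/3 (u(Z) = -Z*sqrt(Z)/3 = -Z**(3/2)/3)
o(C, w) = (C - C**(3/2)/3)/(2 + w) (o(C, w) = (C - C**(3/2)/3)/(w + 2) = (C - C**(3/2)/3)/(2 + w))
-310*(o(15, B - 1*12) - 281) = -310*((15 - 5*sqrt(15))/(2 + (-5 - 1*12)) - 281) = -310*((15 - 5*sqrt(15))/(2 + (-5 - 12)) - 281) = -310*((15 - 5*sqrt(15))/(2 - 17) - 281) = -310*((15 - 5*sqrt(15))/(-15) - 281) = -310*(-(15 - 5*sqrt(15))/15 - 281) = -310*((-1 + sqrt(15)/3) - 281) = -310*(-282 + sqrt(15)/3) = 87420 - 310*sqrt(15)/3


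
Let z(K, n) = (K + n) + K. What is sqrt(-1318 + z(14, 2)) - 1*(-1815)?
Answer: 1815 + 2*I*sqrt(322) ≈ 1815.0 + 35.889*I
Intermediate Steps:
z(K, n) = n + 2*K
sqrt(-1318 + z(14, 2)) - 1*(-1815) = sqrt(-1318 + (2 + 2*14)) - 1*(-1815) = sqrt(-1318 + (2 + 28)) + 1815 = sqrt(-1318 + 30) + 1815 = sqrt(-1288) + 1815 = 2*I*sqrt(322) + 1815 = 1815 + 2*I*sqrt(322)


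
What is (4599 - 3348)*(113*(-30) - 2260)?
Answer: -7068150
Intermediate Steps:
(4599 - 3348)*(113*(-30) - 2260) = 1251*(-3390 - 2260) = 1251*(-5650) = -7068150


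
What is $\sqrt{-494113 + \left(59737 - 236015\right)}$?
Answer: $i \sqrt{670391} \approx 818.77 i$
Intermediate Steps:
$\sqrt{-494113 + \left(59737 - 236015\right)} = \sqrt{-494113 - 176278} = \sqrt{-670391} = i \sqrt{670391}$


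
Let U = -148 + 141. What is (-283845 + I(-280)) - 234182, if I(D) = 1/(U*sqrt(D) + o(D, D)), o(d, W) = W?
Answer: (-7252378*sqrt(70) + 145047561*I)/(14*(sqrt(70) - 20*I)) ≈ -5.1803e+5 + 0.0013428*I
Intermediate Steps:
U = -7
I(D) = 1/(D - 7*sqrt(D)) (I(D) = 1/(-7*sqrt(D) + D) = 1/(D - 7*sqrt(D)))
(-283845 + I(-280)) - 234182 = (-283845 + 1/(-280 - 14*I*sqrt(70))) - 234182 = -518027 + 1/(-280 - 14*I*sqrt(70))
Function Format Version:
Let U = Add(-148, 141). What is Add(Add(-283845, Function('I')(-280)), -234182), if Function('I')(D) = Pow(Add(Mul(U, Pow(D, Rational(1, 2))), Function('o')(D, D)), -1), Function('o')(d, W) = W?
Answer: Mul(Rational(1, 14), Pow(Add(Pow(70, Rational(1, 2)), Mul(-20, I)), -1), Add(Mul(-7252378, Pow(70, Rational(1, 2))), Mul(145047561, I))) ≈ Add(-5.1803e+5, Mul(0.0013428, I))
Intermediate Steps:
U = -7
Function('I')(D) = Pow(Add(D, Mul(-7, Pow(D, Rational(1, 2)))), -1) (Function('I')(D) = Pow(Add(Mul(-7, Pow(D, Rational(1, 2))), D), -1) = Pow(Add(D, Mul(-7, Pow(D, Rational(1, 2)))), -1))
Add(Add(-283845, Function('I')(-280)), -234182) = Add(Add(-283845, Pow(Add(-280, Mul(-7, Pow(-280, Rational(1, 2)))), -1)), -234182) = Add(Add(-283845, Pow(Add(-280, Mul(-7, Mul(2, I, Pow(70, Rational(1, 2))))), -1)), -234182) = Add(Add(-283845, Pow(Add(-280, Mul(-14, I, Pow(70, Rational(1, 2)))), -1)), -234182) = Add(-518027, Pow(Add(-280, Mul(-14, I, Pow(70, Rational(1, 2)))), -1))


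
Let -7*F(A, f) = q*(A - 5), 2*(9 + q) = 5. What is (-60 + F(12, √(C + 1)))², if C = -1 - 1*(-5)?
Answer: 11449/4 ≈ 2862.3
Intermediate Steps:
q = -13/2 (q = -9 + (½)*5 = -9 + 5/2 = -13/2 ≈ -6.5000)
C = 4 (C = -1 + 5 = 4)
F(A, f) = -65/14 + 13*A/14 (F(A, f) = -(-13)*(A - 5)/14 = -(-13)*(-5 + A)/14 = -(65/2 - 13*A/2)/7 = -65/14 + 13*A/14)
(-60 + F(12, √(C + 1)))² = (-60 + (-65/14 + (13/14)*12))² = (-60 + (-65/14 + 78/7))² = (-60 + 13/2)² = (-107/2)² = 11449/4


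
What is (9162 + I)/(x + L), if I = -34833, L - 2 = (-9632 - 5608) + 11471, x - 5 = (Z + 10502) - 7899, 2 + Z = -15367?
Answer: 25671/16528 ≈ 1.5532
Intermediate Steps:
Z = -15369 (Z = -2 - 15367 = -15369)
x = -12761 (x = 5 + ((-15369 + 10502) - 7899) = 5 + (-4867 - 7899) = 5 - 12766 = -12761)
L = -3767 (L = 2 + ((-9632 - 5608) + 11471) = 2 + (-15240 + 11471) = 2 - 3769 = -3767)
(9162 + I)/(x + L) = (9162 - 34833)/(-12761 - 3767) = -25671/(-16528) = -25671*(-1/16528) = 25671/16528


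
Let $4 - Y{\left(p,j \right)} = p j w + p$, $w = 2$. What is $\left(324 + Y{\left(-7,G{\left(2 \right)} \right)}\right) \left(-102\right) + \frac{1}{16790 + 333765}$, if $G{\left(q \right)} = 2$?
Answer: $- \frac{12979649429}{350555} \approx -37026.0$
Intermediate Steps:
$Y{\left(p,j \right)} = 4 - p - 2 j p$ ($Y{\left(p,j \right)} = 4 - \left(p j 2 + p\right) = 4 - \left(j p 2 + p\right) = 4 - \left(2 j p + p\right) = 4 - \left(p + 2 j p\right) = 4 - p - 2 j p$)
$\left(324 + Y{\left(-7,G{\left(2 \right)} \right)}\right) \left(-102\right) + \frac{1}{16790 + 333765} = \left(324 - \left(-11 - 28\right)\right) \left(-102\right) + \frac{1}{16790 + 333765} = \left(324 + \left(4 + 7 + 28\right)\right) \left(-102\right) + \frac{1}{350555} = \left(324 + 39\right) \left(-102\right) + \frac{1}{350555} = 363 \left(-102\right) + \frac{1}{350555} = -37026 + \frac{1}{350555} = - \frac{12979649429}{350555}$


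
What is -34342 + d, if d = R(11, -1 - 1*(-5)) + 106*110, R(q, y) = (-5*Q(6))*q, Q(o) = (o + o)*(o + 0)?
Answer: -26642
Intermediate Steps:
Q(o) = 2*o² (Q(o) = (2*o)*o = 2*o²)
R(q, y) = -360*q (R(q, y) = (-10*6²)*q = (-10*36)*q = (-5*72)*q = -360*q)
d = 7700 (d = -360*11 + 106*110 = -3960 + 11660 = 7700)
-34342 + d = -34342 + 7700 = -26642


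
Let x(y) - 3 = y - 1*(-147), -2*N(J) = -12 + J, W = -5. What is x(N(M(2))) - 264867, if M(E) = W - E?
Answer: -529415/2 ≈ -2.6471e+5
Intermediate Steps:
M(E) = -5 - E
N(J) = 6 - J/2 (N(J) = -(-12 + J)/2 = 6 - J/2)
x(y) = 150 + y (x(y) = 3 + (y - 1*(-147)) = 3 + (y + 147) = 3 + (147 + y) = 150 + y)
x(N(M(2))) - 264867 = (150 + (6 - (-5 - 1*2)/2)) - 264867 = (150 + (6 - (-5 - 2)/2)) - 264867 = (150 + (6 - ½*(-7))) - 264867 = (150 + (6 + 7/2)) - 264867 = (150 + 19/2) - 264867 = 319/2 - 264867 = -529415/2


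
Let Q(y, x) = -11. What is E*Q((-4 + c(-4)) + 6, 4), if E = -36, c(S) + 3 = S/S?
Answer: 396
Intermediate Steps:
c(S) = -2 (c(S) = -3 + S/S = -3 + 1 = -2)
E*Q((-4 + c(-4)) + 6, 4) = -36*(-11) = 396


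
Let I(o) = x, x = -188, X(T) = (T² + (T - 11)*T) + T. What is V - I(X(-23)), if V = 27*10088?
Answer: 272564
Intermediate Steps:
X(T) = T + T² + T*(-11 + T) (X(T) = (T² + (-11 + T)*T) + T = (T² + T*(-11 + T)) + T = T + T² + T*(-11 + T))
I(o) = -188
V = 272376
V - I(X(-23)) = 272376 - 1*(-188) = 272376 + 188 = 272564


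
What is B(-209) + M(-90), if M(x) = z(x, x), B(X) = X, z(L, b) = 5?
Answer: -204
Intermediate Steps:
M(x) = 5
B(-209) + M(-90) = -209 + 5 = -204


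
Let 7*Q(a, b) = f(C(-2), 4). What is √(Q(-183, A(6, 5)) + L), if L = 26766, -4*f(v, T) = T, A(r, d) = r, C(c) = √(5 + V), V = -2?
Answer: √1311527/7 ≈ 163.60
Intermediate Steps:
C(c) = √3 (C(c) = √(5 - 2) = √3)
f(v, T) = -T/4
Q(a, b) = -⅐ (Q(a, b) = (-¼*4)/7 = (⅐)*(-1) = -⅐)
√(Q(-183, A(6, 5)) + L) = √(-⅐ + 26766) = √(187361/7) = √1311527/7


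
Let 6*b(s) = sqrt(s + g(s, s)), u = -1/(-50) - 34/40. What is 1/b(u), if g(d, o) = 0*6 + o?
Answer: -30*I*sqrt(166)/83 ≈ -4.6569*I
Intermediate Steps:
g(d, o) = o (g(d, o) = 0 + o = o)
u = -83/100 (u = -1*(-1/50) - 34*1/40 = 1/50 - 17/20 = -83/100 ≈ -0.83000)
b(s) = sqrt(2)*sqrt(s)/6 (b(s) = sqrt(s + s)/6 = sqrt(2*s)/6 = (sqrt(2)*sqrt(s))/6 = sqrt(2)*sqrt(s)/6)
1/b(u) = 1/(sqrt(2)*sqrt(-83/100)/6) = 1/(sqrt(2)*(I*sqrt(83)/10)/6) = 1/(I*sqrt(166)/60) = -30*I*sqrt(166)/83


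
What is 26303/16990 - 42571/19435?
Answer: -42416497/66040130 ≈ -0.64228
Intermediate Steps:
26303/16990 - 42571/19435 = -42416497/66040130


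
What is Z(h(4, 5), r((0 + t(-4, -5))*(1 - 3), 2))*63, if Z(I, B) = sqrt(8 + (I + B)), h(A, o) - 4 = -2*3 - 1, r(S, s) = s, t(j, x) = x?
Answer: 63*sqrt(7) ≈ 166.68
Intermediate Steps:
h(A, o) = -3 (h(A, o) = 4 + (-2*3 - 1) = 4 + (-6 - 1) = 4 - 7 = -3)
Z(I, B) = sqrt(8 + B + I) (Z(I, B) = sqrt(8 + (B + I)) = sqrt(8 + B + I))
Z(h(4, 5), r((0 + t(-4, -5))*(1 - 3), 2))*63 = sqrt(8 + 2 - 3)*63 = sqrt(7)*63 = 63*sqrt(7)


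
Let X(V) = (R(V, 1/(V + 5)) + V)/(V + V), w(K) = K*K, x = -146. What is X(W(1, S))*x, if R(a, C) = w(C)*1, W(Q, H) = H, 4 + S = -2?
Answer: -365/6 ≈ -60.833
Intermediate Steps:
S = -6 (S = -4 - 2 = -6)
w(K) = K²
R(a, C) = C² (R(a, C) = C²*1 = C²)
X(V) = (V + (5 + V)⁻²)/(2*V) (X(V) = ((1/(V + 5))² + V)/(V + V) = ((1/(5 + V))² + V)/((2*V)) = ((5 + V)⁻² + V)*(1/(2*V)) = (V + (5 + V)⁻²)*(1/(2*V)) = (V + (5 + V)⁻²)/(2*V))
X(W(1, S))*x = (½ + (½)/(-6*(5 - 6)²))*(-146) = (½ + (½)*(-⅙)/(-1)²)*(-146) = (½ + (½)*(-⅙)*1)*(-146) = (½ - 1/12)*(-146) = (5/12)*(-146) = -365/6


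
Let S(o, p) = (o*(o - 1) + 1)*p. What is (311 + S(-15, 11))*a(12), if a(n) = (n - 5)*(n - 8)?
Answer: 82936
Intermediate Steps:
S(o, p) = p*(1 + o*(-1 + o)) (S(o, p) = (o*(-1 + o) + 1)*p = (1 + o*(-1 + o))*p = p*(1 + o*(-1 + o)))
a(n) = (-8 + n)*(-5 + n) (a(n) = (-5 + n)*(-8 + n) = (-8 + n)*(-5 + n))
(311 + S(-15, 11))*a(12) = (311 + 11*(1 + (-15)² - 1*(-15)))*(40 + 12² - 13*12) = (311 + 11*(1 + 225 + 15))*(40 + 144 - 156) = (311 + 11*241)*28 = (311 + 2651)*28 = 2962*28 = 82936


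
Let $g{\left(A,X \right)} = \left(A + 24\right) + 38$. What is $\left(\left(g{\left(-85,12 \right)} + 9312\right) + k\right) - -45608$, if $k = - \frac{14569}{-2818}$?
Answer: $\frac{154714315}{2818} \approx 54902.0$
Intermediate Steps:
$k = \frac{14569}{2818}$ ($k = \left(-14569\right) \left(- \frac{1}{2818}\right) = \frac{14569}{2818} \approx 5.17$)
$g{\left(A,X \right)} = 62 + A$ ($g{\left(A,X \right)} = \left(24 + A\right) + 38 = 62 + A$)
$\left(\left(g{\left(-85,12 \right)} + 9312\right) + k\right) - -45608 = \left(\left(\left(62 - 85\right) + 9312\right) + \frac{14569}{2818}\right) - -45608 = \left(\left(-23 + 9312\right) + \frac{14569}{2818}\right) + 45608 = \left(9289 + \frac{14569}{2818}\right) + 45608 = \frac{26190971}{2818} + 45608 = \frac{154714315}{2818}$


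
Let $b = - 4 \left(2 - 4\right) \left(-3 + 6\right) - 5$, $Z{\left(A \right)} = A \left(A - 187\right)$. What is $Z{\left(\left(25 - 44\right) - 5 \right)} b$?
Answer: $96216$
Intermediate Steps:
$Z{\left(A \right)} = A \left(-187 + A\right)$
$b = 19$ ($b = - 4 \left(\left(-2\right) 3\right) - 5 = \left(-4\right) \left(-6\right) - 5 = 24 - 5 = 19$)
$Z{\left(\left(25 - 44\right) - 5 \right)} b = \left(\left(25 - 44\right) - 5\right) \left(-187 + \left(\left(25 - 44\right) - 5\right)\right) 19 = \left(-19 - 5\right) \left(-187 - 24\right) 19 = - 24 \left(-187 - 24\right) 19 = \left(-24\right) \left(-211\right) 19 = 5064 \cdot 19 = 96216$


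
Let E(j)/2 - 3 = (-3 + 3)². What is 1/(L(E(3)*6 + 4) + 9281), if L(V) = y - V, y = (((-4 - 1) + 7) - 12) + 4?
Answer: 1/9235 ≈ 0.00010828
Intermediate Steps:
E(j) = 6 (E(j) = 6 + 2*(-3 + 3)² = 6 + 2*0² = 6 + 2*0 = 6 + 0 = 6)
y = -6 (y = ((-5 + 7) - 12) + 4 = (2 - 12) + 4 = -10 + 4 = -6)
L(V) = -6 - V
1/(L(E(3)*6 + 4) + 9281) = 1/((-6 - (6*6 + 4)) + 9281) = 1/((-6 - (36 + 4)) + 9281) = 1/((-6 - 1*40) + 9281) = 1/((-6 - 40) + 9281) = 1/(-46 + 9281) = 1/9235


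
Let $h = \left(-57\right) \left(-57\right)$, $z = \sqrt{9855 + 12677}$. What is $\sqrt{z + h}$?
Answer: $\sqrt{3249 + 2 \sqrt{5633}} \approx 58.302$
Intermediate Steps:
$z = 2 \sqrt{5633}$ ($z = \sqrt{22532} = 2 \sqrt{5633} \approx 150.11$)
$h = 3249$
$\sqrt{z + h} = \sqrt{2 \sqrt{5633} + 3249} = \sqrt{3249 + 2 \sqrt{5633}}$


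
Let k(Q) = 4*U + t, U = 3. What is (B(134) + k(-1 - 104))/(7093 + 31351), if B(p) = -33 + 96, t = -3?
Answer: 18/9611 ≈ 0.0018729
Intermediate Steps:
B(p) = 63
k(Q) = 9 (k(Q) = 4*3 - 3 = 12 - 3 = 9)
(B(134) + k(-1 - 104))/(7093 + 31351) = (63 + 9)/(7093 + 31351) = 72/38444 = 72*(1/38444) = 18/9611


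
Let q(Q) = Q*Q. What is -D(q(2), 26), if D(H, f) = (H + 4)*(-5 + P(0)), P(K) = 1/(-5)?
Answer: 208/5 ≈ 41.600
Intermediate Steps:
q(Q) = Q**2
P(K) = -1/5
D(H, f) = -104/5 - 26*H/5 (D(H, f) = (H + 4)*(-5 - 1/5) = (4 + H)*(-26/5) = -104/5 - 26*H/5)
-D(q(2), 26) = -(-104/5 - 26/5*2**2) = -(-104/5 - 26/5*4) = -(-104/5 - 104/5) = -1*(-208/5) = 208/5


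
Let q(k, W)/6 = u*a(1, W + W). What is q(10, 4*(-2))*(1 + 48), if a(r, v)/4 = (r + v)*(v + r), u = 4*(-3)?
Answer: -3175200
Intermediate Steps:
u = -12
a(r, v) = 4*(r + v)² (a(r, v) = 4*((r + v)*(v + r)) = 4*((r + v)*(r + v)) = 4*(r + v)²)
q(k, W) = -288*(1 + 2*W)² (q(k, W) = 6*(-48*(1 + (W + W))²) = 6*(-48*(1 + 2*W)²) = -288*(1 + 2*W)²)
q(10, 4*(-2))*(1 + 48) = (-288*(1 + 2*(4*(-2)))²)*(1 + 48) = -288*(1 + 2*(-8))²*49 = -288*(1 - 16)²*49 = -288*(-15)²*49 = -288*225*49 = -64800*49 = -3175200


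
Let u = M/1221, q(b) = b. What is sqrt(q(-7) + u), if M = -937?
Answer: 2*I*sqrt(2894991)/1221 ≈ 2.787*I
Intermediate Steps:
u = -937/1221 ≈ -0.76740
sqrt(q(-7) + u) = sqrt(-7 - 937/1221) = sqrt(-9484/1221) = 2*I*sqrt(2894991)/1221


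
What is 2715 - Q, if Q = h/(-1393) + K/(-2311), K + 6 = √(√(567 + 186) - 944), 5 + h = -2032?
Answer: 1247924940/459889 + √(-944 + √753)/2311 ≈ 2713.5 + 0.0131*I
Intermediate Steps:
h = -2037 (h = -5 - 2032 = -2037)
K = -6 + √(-944 + √753) (K = -6 + √(√(567 + 186) - 944) = -6 + √(√753 - 944) = -6 + √(-944 + √753) ≈ -6.0 + 30.275*I)
Q = 673695/459889 - I*√(944 - √753)/2311 (Q = -2037/(-1393) + (-6 + I*√(944 - √753))/(-2311) = -2037*(-1/1393) + (-6 + I*√(944 - √753))*(-1/2311) = 291/199 + (6/2311 - I*√(944 - √753)/2311) = 673695/459889 - I*√(944 - √753)/2311 ≈ 1.4649 - 0.0131*I)
2715 - Q = 2715 - (673695/459889 - √(-944 + √753)/2311) = 2715 + (-673695/459889 + √(-944 + √753)/2311) = 1247924940/459889 + √(-944 + √753)/2311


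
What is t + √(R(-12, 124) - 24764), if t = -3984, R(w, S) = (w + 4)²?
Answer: -3984 + 10*I*√247 ≈ -3984.0 + 157.16*I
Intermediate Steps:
R(w, S) = (4 + w)²
t + √(R(-12, 124) - 24764) = -3984 + √((4 - 12)² - 24764) = -3984 + √((-8)² - 24764) = -3984 + √(64 - 24764) = -3984 + √(-24700) = -3984 + 10*I*√247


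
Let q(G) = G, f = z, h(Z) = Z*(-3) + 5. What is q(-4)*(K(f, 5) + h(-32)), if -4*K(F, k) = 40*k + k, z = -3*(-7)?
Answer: -199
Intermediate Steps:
h(Z) = 5 - 3*Z (h(Z) = -3*Z + 5 = 5 - 3*Z)
z = 21
f = 21
K(F, k) = -41*k/4 (K(F, k) = -(40*k + k)/4 = -41*k/4)
q(-4)*(K(f, 5) + h(-32)) = -4*(-41/4*5 + (5 - 3*(-32))) = -4*(-205/4 + (5 + 96)) = -4*(-205/4 + 101) = -4*199/4 = -199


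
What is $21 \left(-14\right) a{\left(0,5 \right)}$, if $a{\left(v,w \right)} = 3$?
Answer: $-882$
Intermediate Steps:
$21 \left(-14\right) a{\left(0,5 \right)} = 21 \left(-14\right) 3 = \left(-294\right) 3 = -882$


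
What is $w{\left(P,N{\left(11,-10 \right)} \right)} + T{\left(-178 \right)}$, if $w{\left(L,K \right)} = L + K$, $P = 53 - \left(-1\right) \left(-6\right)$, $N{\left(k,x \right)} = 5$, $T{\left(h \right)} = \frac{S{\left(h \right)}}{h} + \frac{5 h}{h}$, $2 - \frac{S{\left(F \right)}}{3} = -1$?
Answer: $\frac{10137}{178} \approx 56.949$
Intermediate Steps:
$S{\left(F \right)} = 9$ ($S{\left(F \right)} = 6 - -3 = 6 + 3 = 9$)
$T{\left(h \right)} = 5 + \frac{9}{h}$ ($T{\left(h \right)} = \frac{9}{h} + \frac{5 h}{h} = \frac{9}{h} + 5 = 5 + \frac{9}{h}$)
$P = 47$ ($P = 53 - 6 = 47$)
$w{\left(L,K \right)} = K + L$
$w{\left(P,N{\left(11,-10 \right)} \right)} + T{\left(-178 \right)} = \left(5 + 47\right) + \left(5 + \frac{9}{-178}\right) = 52 + \left(5 + 9 \left(- \frac{1}{178}\right)\right) = 52 + \left(5 - \frac{9}{178}\right) = 52 + \frac{881}{178} = \frac{10137}{178}$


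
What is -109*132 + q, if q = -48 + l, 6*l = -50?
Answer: -43333/3 ≈ -14444.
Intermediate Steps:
l = -25/3 (l = (1/6)*(-50) = -25/3 ≈ -8.3333)
q = -169/3 (q = -48 - 25/3 = -169/3 ≈ -56.333)
-109*132 + q = -109*132 - 169/3 = -14388 - 169/3 = -43333/3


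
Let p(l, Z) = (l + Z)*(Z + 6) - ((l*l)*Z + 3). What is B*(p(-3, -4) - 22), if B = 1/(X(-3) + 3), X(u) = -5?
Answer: 3/2 ≈ 1.5000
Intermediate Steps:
B = -½ (B = 1/(-5 + 3) = 1/(-2) = -½ ≈ -0.50000)
p(l, Z) = -3 + (6 + Z)*(Z + l) - Z*l² (p(l, Z) = (Z + l)*(6 + Z) - (l²*Z + 3) = (6 + Z)*(Z + l) - (Z*l² + 3) = (6 + Z)*(Z + l) - (3 + Z*l²) = (6 + Z)*(Z + l) + (-3 - Z*l²) = -3 + (6 + Z)*(Z + l) - Z*l²)
B*(p(-3, -4) - 22) = -((-3 + (-4)² + 6*(-4) + 6*(-3) - 4*(-3) - 1*(-4)*(-3)²) - 22)/2 = -((-3 + 16 - 24 - 18 + 12 - 1*(-4)*9) - 22)/2 = -((-3 + 16 - 24 - 18 + 12 + 36) - 22)/2 = -(19 - 22)/2 = -½*(-3) = 3/2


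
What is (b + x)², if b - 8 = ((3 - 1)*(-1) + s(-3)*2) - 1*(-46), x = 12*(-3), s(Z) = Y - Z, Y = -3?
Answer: 256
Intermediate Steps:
s(Z) = -3 - Z
x = -36
b = 52 (b = 8 + (((3 - 1)*(-1) + (-3 - 1*(-3))*2) - 1*(-46)) = 8 + ((2*(-1) + (-3 + 3)*2) + 46) = 8 + ((-2 + 0*2) + 46) = 8 + ((-2 + 0) + 46) = 8 + (-2 + 46) = 8 + 44 = 52)
(b + x)² = (52 - 36)² = 16² = 256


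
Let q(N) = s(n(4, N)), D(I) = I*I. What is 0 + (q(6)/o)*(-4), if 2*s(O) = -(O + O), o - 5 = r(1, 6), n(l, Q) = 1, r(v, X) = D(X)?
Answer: 4/41 ≈ 0.097561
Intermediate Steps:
D(I) = I²
r(v, X) = X²
o = 41 (o = 5 + 6² = 5 + 36 = 41)
s(O) = -O (s(O) = (-(O + O))/2 = (-2*O)/2 = -O)
q(N) = -1 (q(N) = -1*1 = -1)
0 + (q(6)/o)*(-4) = 0 - 1/41*(-4) = 0 + 4/41 = 4/41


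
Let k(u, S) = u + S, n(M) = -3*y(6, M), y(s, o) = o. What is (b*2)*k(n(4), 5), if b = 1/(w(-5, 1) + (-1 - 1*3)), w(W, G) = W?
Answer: 14/9 ≈ 1.5556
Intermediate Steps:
n(M) = -3*M
b = -1/9 (b = 1/(-5 + (-1 - 1*3)) = 1/(-5 + (-1 - 3)) = 1/(-5 - 4) = 1/(-9) = -1/9 ≈ -0.11111)
k(u, S) = S + u
(b*2)*k(n(4), 5) = (-1/9*2)*(5 - 3*4) = -2*(5 - 12)/9 = -2/9*(-7) = 14/9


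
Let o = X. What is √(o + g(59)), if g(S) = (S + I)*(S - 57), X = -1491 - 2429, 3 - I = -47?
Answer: I*√3702 ≈ 60.844*I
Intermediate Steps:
I = 50 (I = 3 - 1*(-47) = 3 + 47 = 50)
X = -3920
o = -3920
g(S) = (-57 + S)*(50 + S) (g(S) = (S + 50)*(S - 57) = (50 + S)*(-57 + S) = (-57 + S)*(50 + S))
√(o + g(59)) = √(-3920 + (-2850 + 59² - 7*59)) = √(-3920 + (-2850 + 3481 - 413)) = √(-3920 + 218) = √(-3702) = I*√3702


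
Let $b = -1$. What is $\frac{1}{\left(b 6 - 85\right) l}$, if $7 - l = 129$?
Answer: $\frac{1}{11102} \approx 9.0074 \cdot 10^{-5}$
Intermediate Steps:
$l = -122$ ($l = 7 - 129 = -122$)
$\frac{1}{\left(b 6 - 85\right) l} = \frac{1}{\left(\left(-1\right) 6 - 85\right) \left(-122\right)} = \frac{1}{\left(-6 - 85\right) \left(-122\right)} = \frac{1}{\left(-91\right) \left(-122\right)} = \frac{1}{11102}$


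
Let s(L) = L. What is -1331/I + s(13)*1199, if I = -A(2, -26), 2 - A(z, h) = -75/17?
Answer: 1721610/109 ≈ 15795.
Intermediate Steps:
A(z, h) = 109/17 (A(z, h) = 2 - (-5)*15/17 = 2 - 1*(-75/17) = 2 + 75/17 = 109/17)
I = -109/17 (I = -1*109/17 = -109/17 ≈ -6.4118)
-1331/I + s(13)*1199 = -1331/(-109/17) + 13*1199 = -1331*(-17/109) + 15587 = 22627/109 + 15587 = 1721610/109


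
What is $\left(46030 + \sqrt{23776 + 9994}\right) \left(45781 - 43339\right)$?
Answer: $112405260 + 2442 \sqrt{33770} \approx 1.1285 \cdot 10^{8}$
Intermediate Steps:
$\left(46030 + \sqrt{23776 + 9994}\right) \left(45781 - 43339\right) = \left(46030 + \sqrt{33770}\right) 2442 = 112405260 + 2442 \sqrt{33770}$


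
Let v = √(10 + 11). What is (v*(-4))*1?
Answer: -4*√21 ≈ -18.330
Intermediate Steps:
v = √21 ≈ 4.5826
(v*(-4))*1 = (√21*(-4))*1 = -4*√21*1 = -4*√21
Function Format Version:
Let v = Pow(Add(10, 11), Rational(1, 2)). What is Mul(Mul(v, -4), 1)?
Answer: Mul(-4, Pow(21, Rational(1, 2))) ≈ -18.330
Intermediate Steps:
v = Pow(21, Rational(1, 2)) ≈ 4.5826
Mul(Mul(v, -4), 1) = Mul(Mul(Pow(21, Rational(1, 2)), -4), 1) = Mul(Mul(-4, Pow(21, Rational(1, 2))), 1) = Mul(-4, Pow(21, Rational(1, 2)))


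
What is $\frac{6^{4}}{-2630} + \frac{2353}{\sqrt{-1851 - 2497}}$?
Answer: $- \frac{648}{1315} - \frac{2353 i \sqrt{1087}}{2174} \approx -0.49278 - 35.684 i$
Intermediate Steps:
$\frac{6^{4}}{-2630} + \frac{2353}{\sqrt{-1851 - 2497}} = 1296 \left(- \frac{1}{2630}\right) + \frac{2353}{\sqrt{-4348}} = - \frac{648}{1315} + \frac{2353}{2 i \sqrt{1087}} = - \frac{648}{1315} + 2353 \left(- \frac{i \sqrt{1087}}{2174}\right) = - \frac{648}{1315} - \frac{2353 i \sqrt{1087}}{2174}$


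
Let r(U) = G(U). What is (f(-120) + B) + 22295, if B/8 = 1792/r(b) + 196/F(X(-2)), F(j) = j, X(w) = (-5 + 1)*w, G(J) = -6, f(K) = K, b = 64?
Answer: 59945/3 ≈ 19982.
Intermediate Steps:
X(w) = -4*w
r(U) = -6
B = -6580/3 (B = 8*(1792/(-6) + 196/((-4*(-2)))) = 8*(1792*(-⅙) + 196/8) = 8*(-896/3 + 196*(⅛)) = 8*(-896/3 + 49/2) = 8*(-1645/6) = -6580/3 ≈ -2193.3)
(f(-120) + B) + 22295 = (-120 - 6580/3) + 22295 = -6940/3 + 22295 = 59945/3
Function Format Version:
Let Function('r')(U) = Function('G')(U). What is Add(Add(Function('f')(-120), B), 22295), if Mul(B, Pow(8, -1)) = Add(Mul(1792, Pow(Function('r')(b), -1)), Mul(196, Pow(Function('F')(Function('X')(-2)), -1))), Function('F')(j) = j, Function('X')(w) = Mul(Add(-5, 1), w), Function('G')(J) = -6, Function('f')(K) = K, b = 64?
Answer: Rational(59945, 3) ≈ 19982.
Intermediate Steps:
Function('X')(w) = Mul(-4, w)
Function('r')(U) = -6
B = Rational(-6580, 3) (B = Mul(8, Add(Mul(1792, Pow(-6, -1)), Mul(196, Pow(Mul(-4, -2), -1)))) = Mul(8, Add(Mul(1792, Rational(-1, 6)), Mul(196, Pow(8, -1)))) = Mul(8, Add(Rational(-896, 3), Mul(196, Rational(1, 8)))) = Mul(8, Add(Rational(-896, 3), Rational(49, 2))) = Mul(8, Rational(-1645, 6)) = Rational(-6580, 3) ≈ -2193.3)
Add(Add(Function('f')(-120), B), 22295) = Add(Add(-120, Rational(-6580, 3)), 22295) = Add(Rational(-6940, 3), 22295) = Rational(59945, 3)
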